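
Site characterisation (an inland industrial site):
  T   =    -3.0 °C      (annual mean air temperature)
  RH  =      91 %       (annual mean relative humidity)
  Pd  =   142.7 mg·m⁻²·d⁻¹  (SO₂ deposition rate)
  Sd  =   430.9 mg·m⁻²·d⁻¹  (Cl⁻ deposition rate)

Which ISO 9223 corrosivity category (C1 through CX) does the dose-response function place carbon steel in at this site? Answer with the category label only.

carbon steel: f(T) = +0.150·(T−10) [T≤10 °C] = -1.9500
  SO₂ term: 1.77·142.7^0.52·exp(0.02·91-1.9500) = 20.5
  Sd branch = 0.102·Sd^0.62·e^(0.033·RH+0.04·T) = 78.34 μm/a
  r_corr = 20.5 + 78.34 = 98.84 μm/a
Category bounds: 80…200 μm/a bracket r_corr ⇒ C5

C5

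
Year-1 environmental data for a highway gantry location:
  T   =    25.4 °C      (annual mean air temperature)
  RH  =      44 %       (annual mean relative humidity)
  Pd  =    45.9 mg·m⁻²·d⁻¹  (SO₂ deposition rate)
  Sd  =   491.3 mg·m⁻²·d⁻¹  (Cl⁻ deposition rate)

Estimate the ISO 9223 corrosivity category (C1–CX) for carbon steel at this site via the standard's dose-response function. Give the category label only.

C4

carbon steel: f(T) = -0.054·(T−10) [T>10 °C] = -0.8316
  sulphur-dioxide contribution → 13.59 μm/a
  chloride contribution → 56.11 μm/a
  total first-year rate 69.7 μm/a
ISO 9223 Table 2 (carbon steel): 50 < 69.7 ≤ 80 μm/a ⇒ C4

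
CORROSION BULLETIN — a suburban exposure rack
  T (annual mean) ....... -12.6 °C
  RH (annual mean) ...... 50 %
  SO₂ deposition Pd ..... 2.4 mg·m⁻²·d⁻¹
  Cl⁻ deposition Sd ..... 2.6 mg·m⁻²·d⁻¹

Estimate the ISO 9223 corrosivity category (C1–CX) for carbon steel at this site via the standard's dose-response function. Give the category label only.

C1

carbon steel: temperature factor f = +0.150·(-22.6) = -3.3900
  Pd branch = 1.77·Pd^0.52·e^(0.02·RH+f) = 0.2557 μm/a
  Cl⁻ term: 0.102·2.6^0.62·exp(0.033·50+0.04·-12.6) = 0.5802
  r_corr = 0.2557 + 0.5802 = 0.8359 μm/a
0.836 μm/a falls in (0, 1.3] for carbon steel → category C1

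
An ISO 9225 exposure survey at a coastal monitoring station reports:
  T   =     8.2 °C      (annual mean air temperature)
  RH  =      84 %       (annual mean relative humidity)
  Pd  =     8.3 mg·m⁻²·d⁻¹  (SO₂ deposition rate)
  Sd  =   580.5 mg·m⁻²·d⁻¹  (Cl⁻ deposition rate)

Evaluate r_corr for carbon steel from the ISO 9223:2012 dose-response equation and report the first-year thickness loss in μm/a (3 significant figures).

carbon steel: T≤10 °C ⇒ hinge +0.150·(8.2−10) = -0.2700
  SO₂ term: 1.77·8.3^0.52·exp(0.02·84-0.2700) = 21.79
  Cl⁻ term: 0.102·580.5^0.62·exp(0.033·84+0.04·8.2) = 117.1
  sum: 21.79 + 117.1 → r_corr = 138.9 μm/a

r_corr = 139 μm/a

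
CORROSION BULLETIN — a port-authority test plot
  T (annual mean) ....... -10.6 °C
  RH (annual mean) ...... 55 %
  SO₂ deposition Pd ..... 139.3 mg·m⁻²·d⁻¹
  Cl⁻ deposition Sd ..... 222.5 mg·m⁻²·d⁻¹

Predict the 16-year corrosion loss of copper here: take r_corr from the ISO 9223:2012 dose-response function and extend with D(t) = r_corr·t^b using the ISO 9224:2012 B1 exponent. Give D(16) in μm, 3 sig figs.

copper: f(T) = +0.126·(T−10) [T≤10 °C] = -2.5956
  sulphur-dioxide contribution → 0.03662 μm/a
  chloride contribution → 0.19 μm/a
  ⇒ r_corr(copper) = 0.2267 μm/a
Long-term exponent b (ISO 9224 Table 2, B1) = 0.667
  D(16) = 0.2267 × 16^0.667 = 0.2267 × 6.355 = 1.441 μm

D(16) = 1.44 μm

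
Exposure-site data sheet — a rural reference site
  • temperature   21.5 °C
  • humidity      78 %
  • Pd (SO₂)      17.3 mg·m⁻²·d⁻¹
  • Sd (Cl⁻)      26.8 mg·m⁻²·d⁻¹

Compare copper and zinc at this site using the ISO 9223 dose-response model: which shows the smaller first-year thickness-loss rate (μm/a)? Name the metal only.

copper: f(T) = -0.080·(T−10) [T>10 °C] = -0.9200
  sulphur-dioxide contribution → 0.4418 μm/a
  chloride contribution → 1.184 μm/a
  ⇒ r_corr(copper) = 1.626 μm/a
zinc: T>10 °C ⇒ hinge -0.071·(21.5−10) = -0.8165
  sulphur-dioxide contribution → 0.7227 μm/a
  chloride contribution → 1.324 μm/a
  ⇒ r_corr(zinc) = 2.046 μm/a
Ordering by μm/a: zinc (2.05) > copper (1.63)

copper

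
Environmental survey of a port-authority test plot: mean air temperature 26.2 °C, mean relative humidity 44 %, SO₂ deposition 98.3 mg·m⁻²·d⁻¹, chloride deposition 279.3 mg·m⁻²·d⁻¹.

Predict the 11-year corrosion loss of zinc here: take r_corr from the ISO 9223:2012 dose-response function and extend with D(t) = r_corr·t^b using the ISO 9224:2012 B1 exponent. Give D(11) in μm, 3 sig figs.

zinc: T>10 °C ⇒ hinge -0.071·(26.2−10) = -1.1502
  sulphur-dioxide contribution → 0.2327 μm/a
  chloride contribution → 5.719 μm/a
  ⇒ r_corr(zinc) = 5.952 μm/a
Power-law: D(11) = r_corr · 11^0.813
  D(11) = 5.952 × 11^0.813 = 5.952 × 7.025 = 41.81 μm

D(11) = 41.8 μm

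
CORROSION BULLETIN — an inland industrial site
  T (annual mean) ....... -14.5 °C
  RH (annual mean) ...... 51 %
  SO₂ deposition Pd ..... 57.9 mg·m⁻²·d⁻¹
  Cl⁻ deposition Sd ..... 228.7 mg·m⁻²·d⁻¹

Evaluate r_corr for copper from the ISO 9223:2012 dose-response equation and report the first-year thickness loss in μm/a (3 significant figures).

r_corr = 0.151 μm/a

copper: T≤10 °C ⇒ hinge +0.126·(-14.5−10) = -3.0870
  sulphur-dioxide contribution → 0.01408 μm/a
  chloride contribution → 0.1369 μm/a
  total first-year rate 0.151 μm/a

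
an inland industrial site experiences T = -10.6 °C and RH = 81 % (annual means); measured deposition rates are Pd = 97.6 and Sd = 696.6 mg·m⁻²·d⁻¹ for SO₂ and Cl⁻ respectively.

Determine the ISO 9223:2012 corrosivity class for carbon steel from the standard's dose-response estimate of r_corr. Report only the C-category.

carbon steel: temperature factor f = +0.150·(-20.6) = -3.0900
  Pd branch = 1.77·Pd^0.52·e^(0.02·RH+f) = 4.406 μm/a
  Sd branch = 0.102·Sd^0.62·e^(0.033·RH+0.04·T) = 55.97 μm/a
  r_corr = 4.406 + 55.97 = 60.38 μm/a
ISO 9223 Table 2 (carbon steel): 50 < 60.4 ≤ 80 μm/a ⇒ C4

C4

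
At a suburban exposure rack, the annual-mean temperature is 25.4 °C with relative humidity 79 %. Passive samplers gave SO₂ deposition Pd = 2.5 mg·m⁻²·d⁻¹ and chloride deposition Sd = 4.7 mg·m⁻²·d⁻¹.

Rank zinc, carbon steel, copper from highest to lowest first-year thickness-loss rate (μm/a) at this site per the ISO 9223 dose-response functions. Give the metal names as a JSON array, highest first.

zinc: f(T) = -0.071·(T−10) [T>10 °C] = -1.0934
  Pd branch = 0.0129·Pd^0.44·e^(0.046·RH+f) = 0.2449 μm/a
  Sd branch = 0.0175·Sd^0.57·e^(0.008·RH+0.085·T) = 0.689 μm/a
  sum: 0.2449 + 0.689 → r_corr = 0.934 μm/a
carbon steel: temperature factor f = -0.054·(15.4) = -0.8316
  SO₂ term: 1.77·2.5^0.52·exp(0.02·79-0.8316) = 6.025
  Sd branch = 0.102·Sd^0.62·e^(0.033·RH+0.04·T) = 9.971 μm/a
  sum: 6.025 + 9.971 → r_corr = 16 μm/a
copper: T>10 °C ⇒ hinge -0.080·(25.4−10) = -1.2320
  SO₂ term: 0.0053·2.5^0.26·exp(0.059·79-1.2320) = 0.2075
  Sd branch = 0.01025·Sd^0.27·e^(0.036·RH+0.049·T) = 0.9286 μm/a
  r_corr = 0.2075 + 0.9286 = 1.136 μm/a
Ordering by μm/a: carbon steel (16) > copper (1.14) > zinc (0.934)

["carbon steel", "copper", "zinc"]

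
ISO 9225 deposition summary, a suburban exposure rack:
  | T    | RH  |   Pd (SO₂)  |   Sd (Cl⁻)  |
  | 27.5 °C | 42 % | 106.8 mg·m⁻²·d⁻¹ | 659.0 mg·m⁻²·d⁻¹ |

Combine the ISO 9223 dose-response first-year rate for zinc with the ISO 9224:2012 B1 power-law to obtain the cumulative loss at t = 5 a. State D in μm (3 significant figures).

zinc: f(T) = -0.071·(T−10) [T>10 °C] = -1.2425
  SO₂ term: 0.0129·106.8^0.44·exp(0.046·42-1.2425) = 0.2007
  Sd branch = 0.0175·Sd^0.57·e^(0.008·RH+0.085·T) = 10.25 μm/a
  sum: 0.2007 + 10.25 → r_corr = 10.45 μm/a
Long-term exponent b (ISO 9224 Table 2, B1) = 0.813
  D(5) = 10.45 × 5^0.813 = 10.45 × 3.701 = 38.69 μm

D(5) = 38.7 μm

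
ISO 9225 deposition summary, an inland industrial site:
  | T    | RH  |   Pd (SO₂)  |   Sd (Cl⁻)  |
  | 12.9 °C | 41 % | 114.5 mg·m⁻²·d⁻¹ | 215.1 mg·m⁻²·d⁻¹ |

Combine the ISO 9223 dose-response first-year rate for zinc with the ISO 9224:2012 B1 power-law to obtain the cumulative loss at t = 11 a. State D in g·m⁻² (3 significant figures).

zinc: temperature factor f = -0.071·(2.9) = -0.2059
  Pd branch = 0.0129·Pd^0.44·e^(0.046·RH+f) = 0.5573 μm/a
  Sd branch = 0.0175·Sd^0.57·e^(0.008·RH+0.085·T) = 1.553 μm/a
  r_corr = 0.5573 + 1.553 = 2.111 μm/a
Power-law: D(11) = r_corr · 11^0.813
  D(11) = 2.111 × 11^0.813 = 2.111 × 7.025 = 14.83 μm
  Mass loss = 14.83 μm × 7.14 g/cm³ = 105.9 g·m⁻²

D(11) = 106 g·m⁻²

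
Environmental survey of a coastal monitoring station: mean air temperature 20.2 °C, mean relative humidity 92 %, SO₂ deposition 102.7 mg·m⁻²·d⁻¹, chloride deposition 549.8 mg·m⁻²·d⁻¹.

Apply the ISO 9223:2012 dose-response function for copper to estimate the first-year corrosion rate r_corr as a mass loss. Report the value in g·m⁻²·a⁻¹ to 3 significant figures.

copper: f(T) = -0.080·(T−10) [T>10 °C] = -0.8160
  Pd branch = 0.0053·Pd^0.26·e^(0.059·RH+f) = 1.779 μm/a
  Sd branch = 0.01025·Sd^0.27·e^(0.036·RH+0.049·T) = 4.157 μm/a
  r_corr = 1.779 + 4.157 = 5.937 μm/a
Convert to mass loss: 5.937 μm/a × 8.96 g/cm³ = 53.19 g·m⁻²·a⁻¹

r_corr = 53.2 g·m⁻²·a⁻¹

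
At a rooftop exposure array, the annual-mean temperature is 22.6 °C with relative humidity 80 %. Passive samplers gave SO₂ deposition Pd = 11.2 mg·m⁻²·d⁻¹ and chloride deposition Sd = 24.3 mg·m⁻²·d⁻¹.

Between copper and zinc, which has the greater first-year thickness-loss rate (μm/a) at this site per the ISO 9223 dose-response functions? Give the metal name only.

copper: T>10 °C ⇒ hinge -0.080·(22.6−10) = -1.0080
  sulphur-dioxide contribution → 0.4066 μm/a
  chloride contribution → 1.308 μm/a
  ⇒ r_corr(copper) = 1.714 μm/a
zinc: f(T) = -0.071·(T−10) [T>10 °C] = -0.8946
  sulphur-dioxide contribution → 0.6052 μm/a
  chloride contribution → 1.397 μm/a
  total first-year rate 2.002 μm/a
Ordering by μm/a: zinc (2) > copper (1.71)

zinc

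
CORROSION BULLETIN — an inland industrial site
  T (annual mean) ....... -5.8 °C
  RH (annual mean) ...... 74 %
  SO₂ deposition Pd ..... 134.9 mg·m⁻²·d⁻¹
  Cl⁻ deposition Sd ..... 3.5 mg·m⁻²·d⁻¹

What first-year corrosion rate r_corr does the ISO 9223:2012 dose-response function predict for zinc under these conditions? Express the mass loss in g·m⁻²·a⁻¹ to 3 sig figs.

r_corr = 13.4 g·m⁻²·a⁻¹

zinc: f(T) = +0.038·(T−10) [T≤10 °C] = -0.6004
  SO₂ term: 0.0129·134.9^0.44·exp(0.046·74-0.6004) = 1.842
  Cl⁻ term: 0.0175·3.5^0.57·exp(0.008·74+0.085·-5.8) = 0.03946
  sum: 1.842 + 0.03946 → r_corr = 1.882 μm/a
Convert to mass loss: 1.882 μm/a × 7.14 g/cm³ = 13.44 g·m⁻²·a⁻¹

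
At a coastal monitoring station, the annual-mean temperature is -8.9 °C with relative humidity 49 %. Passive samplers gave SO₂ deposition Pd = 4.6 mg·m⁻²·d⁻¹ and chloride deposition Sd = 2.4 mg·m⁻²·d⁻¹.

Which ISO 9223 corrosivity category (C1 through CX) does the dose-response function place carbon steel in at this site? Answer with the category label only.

carbon steel: temperature factor f = +0.150·(-18.9) = -2.8350
  SO₂ term: 1.77·4.6^0.52·exp(0.02·49-2.8350) = 0.6123
  Cl⁻ term: 0.102·2.4^0.62·exp(0.033·49+0.04·-8.9) = 0.6194
  sum: 0.6123 + 0.6194 → r_corr = 1.232 μm/a
Category bounds: 0…1.3 μm/a bracket r_corr ⇒ C1

C1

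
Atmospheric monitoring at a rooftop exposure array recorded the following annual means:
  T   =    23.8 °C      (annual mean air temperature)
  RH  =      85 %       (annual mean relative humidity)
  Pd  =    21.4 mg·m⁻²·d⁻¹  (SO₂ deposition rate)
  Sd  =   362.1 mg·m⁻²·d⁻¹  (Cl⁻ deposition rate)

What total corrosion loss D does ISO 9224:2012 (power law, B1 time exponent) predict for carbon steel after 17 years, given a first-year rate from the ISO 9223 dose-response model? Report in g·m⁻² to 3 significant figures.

D(17) = 6.60e+03 g·m⁻²

carbon steel: T>10 °C ⇒ hinge -0.054·(23.8−10) = -0.7452
  Pd branch = 1.77·Pd^0.52·e^(0.02·RH+f) = 22.62 μm/a
  Sd branch = 0.102·Sd^0.62·e^(0.033·RH+0.04·T) = 168.5 μm/a
  r_corr = 22.62 + 168.5 = 191.2 μm/a
ISO 9224: D(t) = r_corr · t^b with b = 0.523 (carbon steel, B1)
  D(17) = 191.2 × 17^0.523 = 191.2 × 4.401 = 841.3 μm
  Mass loss = 841.3 μm × 7.85 g/cm³ = 6604 g·m⁻²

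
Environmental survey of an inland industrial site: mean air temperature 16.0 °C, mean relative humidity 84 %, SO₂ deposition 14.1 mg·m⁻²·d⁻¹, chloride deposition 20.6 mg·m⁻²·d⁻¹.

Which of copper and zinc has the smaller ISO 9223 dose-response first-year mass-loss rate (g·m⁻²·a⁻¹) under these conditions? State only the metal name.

zinc

copper: temperature factor f = -0.080·(6.0) = -0.4800
  sulphur-dioxide contribution → 0.9268 μm/a
  chloride contribution → 1.045 μm/a
  total first-year rate 1.972 μm/a
  mass loss = 1.972 μm/a × 8.96 g/cm³ = 17.67 g·m⁻²·a⁻¹
zinc: T>10 °C ⇒ hinge -0.071·(16.0−10) = -0.4260
  sulphur-dioxide contribution → 1.286 μm/a
  chloride contribution → 0.7489 μm/a
  ⇒ r_corr(zinc) = 2.035 μm/a
  mass loss = 2.035 μm/a × 7.14 g/cm³ = 14.53 g·m⁻²·a⁻¹
Ordering by g·m⁻²·a⁻¹: copper (17.7) > zinc (14.5)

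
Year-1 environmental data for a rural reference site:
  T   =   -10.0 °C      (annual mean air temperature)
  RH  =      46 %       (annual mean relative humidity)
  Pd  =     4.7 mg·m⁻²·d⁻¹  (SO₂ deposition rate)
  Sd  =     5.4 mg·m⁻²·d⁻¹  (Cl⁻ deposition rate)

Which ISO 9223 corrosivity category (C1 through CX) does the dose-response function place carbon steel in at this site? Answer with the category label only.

C2

carbon steel: T≤10 °C ⇒ hinge +0.150·(-10.0−10) = -3.0000
  Pd branch = 1.77·Pd^0.52·e^(0.02·RH+f) = 0.4945 μm/a
  Sd branch = 0.102·Sd^0.62·e^(0.033·RH+0.04·T) = 0.8876 μm/a
  sum: 0.4945 + 0.8876 → r_corr = 1.382 μm/a
ISO 9223 Table 2 (carbon steel): 1.3 < 1.38 ≤ 25 μm/a ⇒ C2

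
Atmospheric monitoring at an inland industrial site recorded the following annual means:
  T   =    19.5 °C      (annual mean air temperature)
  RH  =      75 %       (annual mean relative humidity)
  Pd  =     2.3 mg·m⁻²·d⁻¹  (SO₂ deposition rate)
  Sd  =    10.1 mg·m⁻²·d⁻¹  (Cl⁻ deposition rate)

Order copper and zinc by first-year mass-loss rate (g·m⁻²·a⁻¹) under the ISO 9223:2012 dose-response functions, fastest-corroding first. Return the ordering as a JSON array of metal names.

copper: f(T) = -0.080·(T−10) [T>10 °C] = -0.7600
  sulphur-dioxide contribution → 0.257 μm/a
  chloride contribution → 0.7404 μm/a
  ⇒ r_corr(copper) = 0.9974 μm/a
  mass loss = 0.9974 μm/a × 8.96 g/cm³ = 8.937 g·m⁻²·a⁻¹
zinc: f(T) = -0.071·(T−10) [T>10 °C] = -0.6745
  sulphur-dioxide contribution → 0.2986 μm/a
  chloride contribution → 0.6251 μm/a
  total first-year rate 0.9237 μm/a
  mass loss = 0.9237 μm/a × 7.14 g/cm³ = 6.595 g·m⁻²·a⁻¹
Ordering by g·m⁻²·a⁻¹: copper (8.94) > zinc (6.6)

["copper", "zinc"]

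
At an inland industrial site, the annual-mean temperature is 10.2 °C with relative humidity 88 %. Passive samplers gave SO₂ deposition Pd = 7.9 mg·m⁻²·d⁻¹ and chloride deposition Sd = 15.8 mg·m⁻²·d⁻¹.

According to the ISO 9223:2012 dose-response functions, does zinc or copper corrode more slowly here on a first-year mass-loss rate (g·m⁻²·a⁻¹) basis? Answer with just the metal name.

zinc: temperature factor f = -0.071·(0.2) = -0.0142
  sulphur-dioxide contribution → 1.809 μm/a
  chloride contribution → 0.406 μm/a
  total first-year rate 2.215 μm/a
  mass loss = 2.215 μm/a × 7.14 g/cm³ = 15.81 g·m⁻²·a⁻¹
copper: temperature factor f = -0.080·(0.2) = -0.0160
  sulphur-dioxide contribution → 1.605 μm/a
  chloride contribution → 0.8458 μm/a
  total first-year rate 2.451 μm/a
  mass loss = 2.451 μm/a × 8.96 g/cm³ = 21.96 g·m⁻²·a⁻¹
Ordering by g·m⁻²·a⁻¹: copper (22) > zinc (15.8)

zinc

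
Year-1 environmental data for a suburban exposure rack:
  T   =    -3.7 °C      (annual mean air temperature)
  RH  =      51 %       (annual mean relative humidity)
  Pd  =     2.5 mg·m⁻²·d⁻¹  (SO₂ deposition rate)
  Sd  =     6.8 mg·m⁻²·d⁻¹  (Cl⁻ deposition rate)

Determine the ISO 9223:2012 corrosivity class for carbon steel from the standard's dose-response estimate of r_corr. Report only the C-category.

C2

carbon steel: T≤10 °C ⇒ hinge +0.150·(-3.7−10) = -2.0550
  SO₂ term: 1.77·2.5^0.52·exp(0.02·51-2.0550) = 1.013
  Sd branch = 0.102·Sd^0.62·e^(0.033·RH+0.04·T) = 1.554 μm/a
  r_corr = 1.013 + 1.554 = 2.566 μm/a
ISO 9223 Table 2 (carbon steel): 1.3 < 2.57 ≤ 25 μm/a ⇒ C2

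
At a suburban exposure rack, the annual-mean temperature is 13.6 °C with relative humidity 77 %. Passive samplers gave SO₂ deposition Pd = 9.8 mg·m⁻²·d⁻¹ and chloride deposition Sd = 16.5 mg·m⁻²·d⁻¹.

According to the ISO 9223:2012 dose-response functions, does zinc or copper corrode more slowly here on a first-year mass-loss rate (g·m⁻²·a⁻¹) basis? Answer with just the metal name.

zinc

zinc: T>10 °C ⇒ hinge -0.071·(13.6−10) = -0.2556
  sulphur-dioxide contribution → 0.9419 μm/a
  chloride contribution → 0.5088 μm/a
  ⇒ r_corr(zinc) = 1.451 μm/a
  mass loss = 1.451 μm/a × 7.14 g/cm³ = 10.36 g·m⁻²·a⁻¹
copper: T>10 °C ⇒ hinge -0.080·(13.6−10) = -0.2880
  sulphur-dioxide contribution → 0.676 μm/a
  chloride contribution → 0.6803 μm/a
  ⇒ r_corr(copper) = 1.356 μm/a
  mass loss = 1.356 μm/a × 8.96 g/cm³ = 12.15 g·m⁻²·a⁻¹
Ordering by g·m⁻²·a⁻¹: copper (12.2) > zinc (10.4)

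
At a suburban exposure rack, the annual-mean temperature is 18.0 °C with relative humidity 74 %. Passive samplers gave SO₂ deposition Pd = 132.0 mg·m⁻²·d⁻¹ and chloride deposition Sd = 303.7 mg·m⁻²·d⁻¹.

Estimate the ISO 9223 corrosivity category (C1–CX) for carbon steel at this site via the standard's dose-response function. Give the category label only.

C5

carbon steel: f(T) = -0.054·(T−10) [T>10 °C] = -0.4320
  sulphur-dioxide contribution → 63.95 μm/a
  chloride contribution → 83.36 μm/a
  ⇒ r_corr(carbon steel) = 147.3 μm/a
ISO 9223 Table 2 (carbon steel): 80 < 147 ≤ 200 μm/a ⇒ C5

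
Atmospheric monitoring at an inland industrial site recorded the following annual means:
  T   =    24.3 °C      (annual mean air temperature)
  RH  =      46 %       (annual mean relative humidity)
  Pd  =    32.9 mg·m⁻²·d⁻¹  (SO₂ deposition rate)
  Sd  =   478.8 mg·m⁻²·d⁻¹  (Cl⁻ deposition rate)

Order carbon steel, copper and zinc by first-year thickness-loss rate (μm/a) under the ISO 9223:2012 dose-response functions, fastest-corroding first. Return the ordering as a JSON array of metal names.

carbon steel: temperature factor f = -0.054·(14.3) = -0.7722
  sulphur-dioxide contribution → 12.62 μm/a
  chloride contribution → 56.45 μm/a
  ⇒ r_corr(carbon steel) = 69.07 μm/a
copper: T>10 °C ⇒ hinge -0.080·(24.3−10) = -1.1440
  sulphur-dioxide contribution → 0.06318 μm/a
  chloride contribution → 0.9347 μm/a
  ⇒ r_corr(copper) = 0.9979 μm/a
zinc: T>10 °C ⇒ hinge -0.071·(24.3−10) = -1.0153
  sulphur-dioxide contribution → 0.1804 μm/a
  chloride contribution → 6.723 μm/a
  total first-year rate 6.904 μm/a
Ordering by μm/a: carbon steel (69.1) > zinc (6.9) > copper (0.998)

["carbon steel", "zinc", "copper"]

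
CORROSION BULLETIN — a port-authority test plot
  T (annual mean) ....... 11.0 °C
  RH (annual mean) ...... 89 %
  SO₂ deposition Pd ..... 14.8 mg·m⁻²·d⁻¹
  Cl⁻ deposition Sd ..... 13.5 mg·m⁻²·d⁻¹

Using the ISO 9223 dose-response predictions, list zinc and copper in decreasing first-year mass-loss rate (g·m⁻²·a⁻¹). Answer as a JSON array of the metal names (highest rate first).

["copper", "zinc"]

zinc: f(T) = -0.071·(T−10) [T>10 °C] = -0.0710
  SO₂ term: 0.0129·14.8^0.44·exp(0.046·89-0.0710) = 2.359
  Sd branch = 0.0175·Sd^0.57·e^(0.008·RH+0.085·T) = 0.4005 μm/a
  sum: 2.359 + 0.4005 → r_corr = 2.759 μm/a
  mass loss = 2.759 μm/a × 7.14 g/cm³ = 19.7 g·m⁻²·a⁻¹
copper: T>10 °C ⇒ hinge -0.080·(11.0−10) = -0.0800
  SO₂ term: 0.0053·14.8^0.26·exp(0.059·89-0.0800) = 1.881
  Cl⁻ term: 0.01025·13.5^0.27·exp(0.036·89+0.049·11.0) = 0.8739
  sum: 1.881 + 0.8739 → r_corr = 2.754 μm/a
  mass loss = 2.754 μm/a × 8.96 g/cm³ = 24.68 g·m⁻²·a⁻¹
Ordering by g·m⁻²·a⁻¹: copper (24.7) > zinc (19.7)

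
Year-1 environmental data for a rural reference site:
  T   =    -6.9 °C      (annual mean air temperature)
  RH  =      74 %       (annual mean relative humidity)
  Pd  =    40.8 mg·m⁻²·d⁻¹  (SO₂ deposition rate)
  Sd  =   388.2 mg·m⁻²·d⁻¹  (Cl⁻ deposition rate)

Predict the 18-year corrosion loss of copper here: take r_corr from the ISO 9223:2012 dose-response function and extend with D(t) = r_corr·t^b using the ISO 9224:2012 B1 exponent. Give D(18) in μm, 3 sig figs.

D(18) = 4.50 μm

copper: temperature factor f = +0.126·(-16.9) = -2.1294
  SO₂ term: 0.0053·40.8^0.26·exp(0.059·74-2.1294) = 0.1301
  Cl⁻ term: 0.01025·388.2^0.27·exp(0.036·74+0.049·-6.9) = 0.5247
  sum: 0.1301 + 0.5247 → r_corr = 0.6548 μm/a
Long-term exponent b (ISO 9224 Table 2, B1) = 0.667
  D(18) = 0.6548 × 18^0.667 = 0.6548 × 6.875 = 4.502 μm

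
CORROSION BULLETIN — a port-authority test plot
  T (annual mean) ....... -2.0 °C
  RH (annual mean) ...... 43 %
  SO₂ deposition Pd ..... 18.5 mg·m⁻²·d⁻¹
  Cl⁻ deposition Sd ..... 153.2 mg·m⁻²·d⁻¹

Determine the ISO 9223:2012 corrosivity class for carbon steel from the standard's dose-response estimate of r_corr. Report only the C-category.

C2

carbon steel: temperature factor f = +0.150·(-12.0) = -1.8000
  sulphur-dioxide contribution → 3.153 μm/a
  chloride contribution → 8.81 μm/a
  total first-year rate 11.96 μm/a
Category bounds: 1.3…25 μm/a bracket r_corr ⇒ C2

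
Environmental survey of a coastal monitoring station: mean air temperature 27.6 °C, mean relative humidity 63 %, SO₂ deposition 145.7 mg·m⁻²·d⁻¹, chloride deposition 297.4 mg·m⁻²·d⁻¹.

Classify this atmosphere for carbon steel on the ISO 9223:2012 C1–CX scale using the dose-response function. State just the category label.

carbon steel: T>10 °C ⇒ hinge -0.054·(27.6−10) = -0.9504
  sulphur-dioxide contribution → 32.17 μm/a
  chloride contribution → 84.03 μm/a
  ⇒ r_corr(carbon steel) = 116.2 μm/a
Category bounds: 80…200 μm/a bracket r_corr ⇒ C5

C5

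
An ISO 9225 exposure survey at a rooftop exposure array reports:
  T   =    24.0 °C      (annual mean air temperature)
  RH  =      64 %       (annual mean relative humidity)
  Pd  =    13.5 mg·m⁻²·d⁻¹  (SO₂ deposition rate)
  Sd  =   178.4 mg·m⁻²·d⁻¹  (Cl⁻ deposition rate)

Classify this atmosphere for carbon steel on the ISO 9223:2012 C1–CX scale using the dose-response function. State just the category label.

carbon steel: T>10 °C ⇒ hinge -0.054·(24.0−10) = -0.7560
  Pd branch = 1.77·Pd^0.52·e^(0.02·RH+f) = 11.57 μm/a
  Cl⁻ term: 0.102·178.4^0.62·exp(0.033·64+0.04·24.0) = 54.78
  sum: 11.57 + 54.78 → r_corr = 66.35 μm/a
ISO 9223 Table 2 (carbon steel): 50 < 66.3 ≤ 80 μm/a ⇒ C4

C4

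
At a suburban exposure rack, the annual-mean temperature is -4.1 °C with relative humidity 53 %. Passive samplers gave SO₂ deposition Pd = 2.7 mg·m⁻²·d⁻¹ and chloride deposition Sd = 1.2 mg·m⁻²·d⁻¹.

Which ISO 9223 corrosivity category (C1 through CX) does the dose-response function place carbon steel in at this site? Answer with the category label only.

carbon steel: f(T) = +0.150·(T−10) [T≤10 °C] = -2.1150
  Pd branch = 1.77·Pd^0.52·e^(0.02·RH+f) = 1.033 μm/a
  Sd branch = 0.102·Sd^0.62·e^(0.033·RH+0.04·T) = 0.5572 μm/a
  sum: 1.033 + 0.5572 → r_corr = 1.59 μm/a
1.59 μm/a falls in (1.3, 25] for carbon steel → category C2

C2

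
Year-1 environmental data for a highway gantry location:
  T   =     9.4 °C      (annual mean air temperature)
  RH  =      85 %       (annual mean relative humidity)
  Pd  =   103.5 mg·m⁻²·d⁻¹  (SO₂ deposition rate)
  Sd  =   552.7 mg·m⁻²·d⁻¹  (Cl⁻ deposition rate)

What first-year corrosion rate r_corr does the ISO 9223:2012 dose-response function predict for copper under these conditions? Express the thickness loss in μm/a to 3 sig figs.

copper: temperature factor f = +0.126·(-0.6) = -0.0756
  sulphur-dioxide contribution → 2.474 μm/a
  chloride contribution → 1.906 μm/a
  ⇒ r_corr(copper) = 4.38 μm/a

r_corr = 4.38 μm/a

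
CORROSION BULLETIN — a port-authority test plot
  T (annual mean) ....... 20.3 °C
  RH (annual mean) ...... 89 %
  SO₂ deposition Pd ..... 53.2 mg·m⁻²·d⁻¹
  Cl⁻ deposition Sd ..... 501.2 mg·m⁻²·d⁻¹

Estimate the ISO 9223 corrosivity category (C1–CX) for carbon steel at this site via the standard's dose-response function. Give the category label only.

carbon steel: T>10 °C ⇒ hinge -0.054·(20.3−10) = -0.5562
  sulphur-dioxide contribution → 47.53 μm/a
  chloride contribution → 204.5 μm/a
  ⇒ r_corr(carbon steel) = 252.1 μm/a
ISO 9223 Table 2 (carbon steel): 200 < 252 ≤ 700 μm/a ⇒ CX

CX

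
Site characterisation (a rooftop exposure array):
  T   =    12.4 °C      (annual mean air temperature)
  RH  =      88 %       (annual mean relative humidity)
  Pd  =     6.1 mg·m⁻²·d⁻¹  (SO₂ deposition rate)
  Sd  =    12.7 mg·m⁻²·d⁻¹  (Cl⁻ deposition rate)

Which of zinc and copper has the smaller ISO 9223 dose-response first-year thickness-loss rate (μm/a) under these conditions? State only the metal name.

zinc: temperature factor f = -0.071·(2.4) = -0.1704
  Pd branch = 0.0129·Pd^0.44·e^(0.046·RH+f) = 1.381 μm/a
  Cl⁻ term: 0.0175·12.7^0.57·exp(0.008·88+0.085·12.4) = 0.4322
  sum: 1.381 + 0.4322 → r_corr = 1.813 μm/a
copper: f(T) = -0.080·(T−10) [T>10 °C] = -0.1920
  Pd branch = 0.0053·Pd^0.26·e^(0.059·RH+f) = 1.259 μm/a
  Cl⁻ term: 0.01025·12.7^0.27·exp(0.036·88+0.049·12.4) = 0.8881
  r_corr = 1.259 + 0.8881 = 2.147 μm/a
Ordering by μm/a: copper (2.15) > zinc (1.81)

zinc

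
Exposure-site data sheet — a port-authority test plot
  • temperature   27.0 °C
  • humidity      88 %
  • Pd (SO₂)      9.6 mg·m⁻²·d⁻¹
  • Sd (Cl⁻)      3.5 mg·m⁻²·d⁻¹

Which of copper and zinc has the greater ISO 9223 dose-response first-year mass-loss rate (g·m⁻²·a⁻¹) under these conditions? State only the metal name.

copper: temperature factor f = -0.080·(17.0) = -1.3600
  SO₂ term: 0.0053·9.6^0.26·exp(0.059·88-1.3600) = 0.4404
  Cl⁻ term: 0.01025·3.5^0.27·exp(0.036·88+0.049·27.0) = 1.282
  r_corr = 0.4404 + 1.282 = 1.723 μm/a
  mass loss = 1.723 μm/a × 8.96 g/cm³ = 15.44 g·m⁻²·a⁻¹
zinc: T>10 °C ⇒ hinge -0.071·(27.0−10) = -1.2070
  Pd branch = 0.0129·Pd^0.44·e^(0.046·RH+f) = 0.5979 μm/a
  Cl⁻ term: 0.0175·3.5^0.57·exp(0.008·88+0.085·27.0) = 0.7171
  sum: 0.5979 + 0.7171 → r_corr = 1.315 μm/a
  mass loss = 1.315 μm/a × 7.14 g/cm³ = 9.389 g·m⁻²·a⁻¹
Ordering by g·m⁻²·a⁻¹: copper (15.4) > zinc (9.39)

copper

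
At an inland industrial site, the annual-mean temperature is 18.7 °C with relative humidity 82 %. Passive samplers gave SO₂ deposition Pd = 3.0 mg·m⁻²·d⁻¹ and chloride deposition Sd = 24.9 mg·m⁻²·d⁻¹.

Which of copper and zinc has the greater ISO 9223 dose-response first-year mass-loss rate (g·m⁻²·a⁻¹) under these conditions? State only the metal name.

copper: temperature factor f = -0.080·(8.7) = -0.6960
  sulphur-dioxide contribution → 0.4438 μm/a
  chloride contribution → 1.169 μm/a
  total first-year rate 1.612 μm/a
  mass loss = 1.612 μm/a × 8.96 g/cm³ = 14.45 g·m⁻²·a⁻¹
zinc: T>10 °C ⇒ hinge -0.071·(18.7−10) = -0.6177
  sulphur-dioxide contribution → 0.4903 μm/a
  chloride contribution → 1.033 μm/a
  total first-year rate 1.523 μm/a
  mass loss = 1.523 μm/a × 7.14 g/cm³ = 10.88 g·m⁻²·a⁻¹
Ordering by g·m⁻²·a⁻¹: copper (14.4) > zinc (10.9)

copper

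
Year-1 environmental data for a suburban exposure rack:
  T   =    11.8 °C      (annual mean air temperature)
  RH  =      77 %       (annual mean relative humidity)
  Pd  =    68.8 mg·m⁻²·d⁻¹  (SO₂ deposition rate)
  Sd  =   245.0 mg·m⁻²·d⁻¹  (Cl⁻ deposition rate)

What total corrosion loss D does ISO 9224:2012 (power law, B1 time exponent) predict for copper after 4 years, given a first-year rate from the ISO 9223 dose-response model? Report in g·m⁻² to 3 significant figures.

copper: T>10 °C ⇒ hinge -0.080·(11.8−10) = -0.1440
  Pd branch = 0.0053·Pd^0.26·e^(0.059·RH+f) = 1.296 μm/a
  Cl⁻ term: 0.01025·245.0^0.27·exp(0.036·77+0.049·11.8) = 1.291
  r_corr = 1.296 + 1.291 = 2.586 μm/a
Power-law: D(4) = r_corr · 4^0.667
  D(4) = 2.586 × 4^0.667 = 2.586 × 2.521 = 6.52 μm
  Mass loss = 6.52 μm × 8.96 g/cm³ = 58.42 g·m⁻²

D(4) = 58.4 g·m⁻²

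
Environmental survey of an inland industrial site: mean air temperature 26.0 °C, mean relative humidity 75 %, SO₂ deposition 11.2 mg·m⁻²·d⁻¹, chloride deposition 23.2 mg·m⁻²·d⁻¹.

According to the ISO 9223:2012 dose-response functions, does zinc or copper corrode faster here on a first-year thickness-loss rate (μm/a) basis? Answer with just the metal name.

zinc

zinc: f(T) = -0.071·(T−10) [T>10 °C] = -1.1360
  SO₂ term: 0.0129·11.2^0.44·exp(0.046·75-1.1360) = 0.3777
  Cl⁻ term: 0.0175·23.2^0.57·exp(0.008·75+0.085·26.0) = 1.745
  sum: 0.3777 + 1.745 → r_corr = 2.123 μm/a
copper: T>10 °C ⇒ hinge -0.080·(26.0−10) = -1.2800
  Pd branch = 0.0053·Pd^0.26·e^(0.059·RH+f) = 0.2306 μm/a
  Cl⁻ term: 0.01025·23.2^0.27·exp(0.036·75+0.049·26.0) = 1.274
  sum: 0.2306 + 1.274 → r_corr = 1.505 μm/a
Ordering by μm/a: zinc (2.12) > copper (1.5)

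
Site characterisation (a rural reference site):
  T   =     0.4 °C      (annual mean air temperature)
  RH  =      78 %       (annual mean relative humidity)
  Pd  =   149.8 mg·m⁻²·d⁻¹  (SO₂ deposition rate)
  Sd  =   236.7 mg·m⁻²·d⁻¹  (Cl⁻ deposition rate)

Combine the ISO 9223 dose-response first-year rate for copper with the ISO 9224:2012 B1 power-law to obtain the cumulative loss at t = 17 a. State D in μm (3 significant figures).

copper: f(T) = +0.126·(T−10) [T≤10 °C] = -1.2096
  Pd branch = 0.0053·Pd^0.26·e^(0.059·RH+f) = 0.5797 μm/a
  Cl⁻ term: 0.01025·236.7^0.27·exp(0.036·78+0.049·0.4) = 0.7582
  sum: 0.5797 + 0.7582 → r_corr = 1.338 μm/a
Power-law: D(17) = r_corr · 17^0.667
  D(17) = 1.338 × 17^0.667 = 1.338 × 6.618 = 8.854 μm

D(17) = 8.85 μm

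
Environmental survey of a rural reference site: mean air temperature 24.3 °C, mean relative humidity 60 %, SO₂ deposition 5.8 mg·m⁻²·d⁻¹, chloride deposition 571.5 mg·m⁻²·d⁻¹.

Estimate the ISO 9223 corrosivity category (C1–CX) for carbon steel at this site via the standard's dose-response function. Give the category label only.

carbon steel: f(T) = -0.054·(T−10) [T>10 °C] = -0.7722
  SO₂ term: 1.77·5.8^0.52·exp(0.02·60-0.7722) = 6.772
  Sd branch = 0.102·Sd^0.62·e^(0.033·RH+0.04·T) = 100 μm/a
  r_corr = 6.772 + 100 = 106.8 μm/a
Category bounds: 80…200 μm/a bracket r_corr ⇒ C5

C5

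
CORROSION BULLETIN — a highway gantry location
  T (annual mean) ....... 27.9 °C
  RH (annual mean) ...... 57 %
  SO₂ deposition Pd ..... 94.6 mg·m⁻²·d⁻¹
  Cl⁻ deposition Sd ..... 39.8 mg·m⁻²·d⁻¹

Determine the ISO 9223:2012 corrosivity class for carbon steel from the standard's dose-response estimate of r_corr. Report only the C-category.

carbon steel: T>10 °C ⇒ hinge -0.054·(27.9−10) = -0.9666
  SO₂ term: 1.77·94.6^0.52·exp(0.02·57-0.9666) = 22.43
  Cl⁻ term: 0.102·39.8^0.62·exp(0.033·57+0.04·27.9) = 20.05
  r_corr = 22.43 + 20.05 = 42.48 μm/a
Category bounds: 25…50 μm/a bracket r_corr ⇒ C3

C3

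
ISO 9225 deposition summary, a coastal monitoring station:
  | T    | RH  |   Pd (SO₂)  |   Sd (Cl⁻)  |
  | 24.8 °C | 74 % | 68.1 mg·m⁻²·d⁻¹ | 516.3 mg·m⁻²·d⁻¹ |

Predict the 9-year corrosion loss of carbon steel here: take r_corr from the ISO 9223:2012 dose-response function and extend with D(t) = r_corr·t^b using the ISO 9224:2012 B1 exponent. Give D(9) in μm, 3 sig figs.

carbon steel: T>10 °C ⇒ hinge -0.054·(24.8−10) = -0.7992
  sulphur-dioxide contribution → 31.4 μm/a
  chloride contribution → 152 μm/a
  ⇒ r_corr(carbon steel) = 183.4 μm/a
ISO 9224: D(t) = r_corr · t^b with b = 0.523 (carbon steel, B1)
  D(9) = 183.4 × 9^0.523 = 183.4 × 3.156 = 578.8 μm

D(9) = 579 μm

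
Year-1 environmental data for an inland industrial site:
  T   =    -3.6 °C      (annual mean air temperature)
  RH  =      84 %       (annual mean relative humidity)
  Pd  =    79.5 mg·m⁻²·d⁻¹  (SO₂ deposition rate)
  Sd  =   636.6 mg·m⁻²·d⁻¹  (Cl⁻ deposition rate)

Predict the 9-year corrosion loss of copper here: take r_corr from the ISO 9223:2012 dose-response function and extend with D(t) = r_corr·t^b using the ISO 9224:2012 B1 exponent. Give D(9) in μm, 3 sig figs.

D(9) = 6.21 μm

copper: temperature factor f = +0.126·(-13.6) = -1.7136
  sulphur-dioxide contribution → 0.4232 μm/a
  chloride contribution → 1.01 μm/a
  total first-year rate 1.434 μm/a
ISO 9224: D(t) = r_corr · t^b with b = 0.667 (copper, B1)
  D(9) = 1.434 × 9^0.667 = 1.434 × 4.33 = 6.207 μm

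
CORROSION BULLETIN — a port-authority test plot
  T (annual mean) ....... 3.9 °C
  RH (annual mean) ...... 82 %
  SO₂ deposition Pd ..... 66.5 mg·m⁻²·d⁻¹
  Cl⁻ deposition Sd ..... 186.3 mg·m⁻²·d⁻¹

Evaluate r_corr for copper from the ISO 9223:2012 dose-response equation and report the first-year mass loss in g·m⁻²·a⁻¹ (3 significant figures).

r_corr = 17.0 g·m⁻²·a⁻¹

copper: temperature factor f = +0.126·(-6.1) = -0.7686
  Pd branch = 0.0053·Pd^0.26·e^(0.059·RH+f) = 0.9237 μm/a
  Sd branch = 0.01025·Sd^0.27·e^(0.036·RH+0.049·T) = 0.9743 μm/a
  r_corr = 0.9237 + 0.9743 = 1.898 μm/a
Convert to mass loss: 1.898 μm/a × 8.96 g/cm³ = 17.01 g·m⁻²·a⁻¹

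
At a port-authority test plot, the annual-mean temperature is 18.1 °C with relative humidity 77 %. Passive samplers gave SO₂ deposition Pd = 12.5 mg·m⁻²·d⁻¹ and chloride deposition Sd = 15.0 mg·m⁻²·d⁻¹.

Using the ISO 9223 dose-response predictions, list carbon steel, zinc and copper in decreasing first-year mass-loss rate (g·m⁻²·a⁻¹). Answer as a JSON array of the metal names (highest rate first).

carbon steel: T>10 °C ⇒ hinge -0.054·(18.1−10) = -0.4374
  SO₂ term: 1.77·12.5^0.52·exp(0.02·77-0.4374) = 19.83
  Cl⁻ term: 0.102·15.0^0.62·exp(0.033·77+0.04·18.1) = 14.31
  sum: 19.83 + 14.31 → r_corr = 34.14 μm/a
  mass loss = 34.14 μm/a × 7.85 g/cm³ = 268 g·m⁻²·a⁻¹
zinc: f(T) = -0.071·(T−10) [T>10 °C] = -0.5751
  SO₂ term: 0.0129·12.5^0.44·exp(0.046·77-0.5751) = 0.7616
  Cl⁻ term: 0.0175·15.0^0.57·exp(0.008·77+0.085·18.1) = 0.7065
  sum: 0.7616 + 0.7065 → r_corr = 1.468 μm/a
  mass loss = 1.468 μm/a × 7.14 g/cm³ = 10.48 g·m⁻²·a⁻¹
copper: f(T) = -0.080·(T−10) [T>10 °C] = -0.6480
  SO₂ term: 0.0053·12.5^0.26·exp(0.059·77-0.6480) = 0.5024
  Sd branch = 0.01025·Sd^0.27·e^(0.036·RH+0.049·T) = 0.8266 μm/a
  r_corr = 0.5024 + 0.8266 = 1.329 μm/a
  mass loss = 1.329 μm/a × 8.96 g/cm³ = 11.91 g·m⁻²·a⁻¹
Ordering by g·m⁻²·a⁻¹: carbon steel (268) > copper (11.9) > zinc (10.5)

["carbon steel", "copper", "zinc"]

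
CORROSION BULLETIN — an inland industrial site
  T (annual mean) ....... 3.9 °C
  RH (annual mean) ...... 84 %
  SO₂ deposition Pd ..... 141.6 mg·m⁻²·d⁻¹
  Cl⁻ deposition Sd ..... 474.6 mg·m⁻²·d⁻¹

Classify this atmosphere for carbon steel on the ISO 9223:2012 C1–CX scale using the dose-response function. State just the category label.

C5

carbon steel: T≤10 °C ⇒ hinge +0.150·(3.9−10) = -0.9150
  Pd branch = 1.77·Pd^0.52·e^(0.02·RH+f) = 49.98 μm/a
  Cl⁻ term: 0.102·474.6^0.62·exp(0.033·84+0.04·3.9) = 87
  sum: 49.98 + 87 → r_corr = 137 μm/a
Category bounds: 80…200 μm/a bracket r_corr ⇒ C5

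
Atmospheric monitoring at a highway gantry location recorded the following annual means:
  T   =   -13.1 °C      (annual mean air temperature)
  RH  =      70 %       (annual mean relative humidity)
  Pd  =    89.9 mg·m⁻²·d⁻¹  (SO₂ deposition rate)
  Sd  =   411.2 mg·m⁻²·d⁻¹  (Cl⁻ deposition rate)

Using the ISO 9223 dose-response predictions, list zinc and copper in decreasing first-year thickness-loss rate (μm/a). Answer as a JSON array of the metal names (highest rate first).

["zinc", "copper"]

zinc: T≤10 °C ⇒ hinge +0.038·(-13.1−10) = -0.8778
  SO₂ term: 0.0129·89.9^0.44·exp(0.046·70-0.8778) = 0.9715
  Sd branch = 0.0175·Sd^0.57·e^(0.008·RH+0.085·T) = 0.3109 μm/a
  r_corr = 0.9715 + 0.3109 = 1.282 μm/a
copper: T≤10 °C ⇒ hinge +0.126·(-13.1−10) = -2.9106
  SO₂ term: 0.0053·89.9^0.26·exp(0.059·70-2.9106) = 0.05779
  Sd branch = 0.01025·Sd^0.27·e^(0.036·RH+0.049·T) = 0.3405 μm/a
  r_corr = 0.05779 + 0.3405 = 0.3983 μm/a
Ordering by μm/a: zinc (1.28) > copper (0.398)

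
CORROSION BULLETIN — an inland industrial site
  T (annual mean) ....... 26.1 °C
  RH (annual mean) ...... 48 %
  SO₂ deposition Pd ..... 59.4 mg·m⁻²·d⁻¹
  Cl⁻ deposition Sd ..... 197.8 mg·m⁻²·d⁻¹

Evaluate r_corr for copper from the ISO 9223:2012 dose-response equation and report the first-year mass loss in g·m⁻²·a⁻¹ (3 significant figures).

r_corr = 8.39 g·m⁻²·a⁻¹

copper: f(T) = -0.080·(T−10) [T>10 °C] = -1.2880
  SO₂ term: 0.0053·59.4^0.26·exp(0.059·48-1.2880) = 0.07178
  Sd branch = 0.01025·Sd^0.27·e^(0.036·RH+0.049·T) = 0.8641 μm/a
  sum: 0.07178 + 0.8641 → r_corr = 0.9359 μm/a
Convert to mass loss: 0.9359 μm/a × 8.96 g/cm³ = 8.386 g·m⁻²·a⁻¹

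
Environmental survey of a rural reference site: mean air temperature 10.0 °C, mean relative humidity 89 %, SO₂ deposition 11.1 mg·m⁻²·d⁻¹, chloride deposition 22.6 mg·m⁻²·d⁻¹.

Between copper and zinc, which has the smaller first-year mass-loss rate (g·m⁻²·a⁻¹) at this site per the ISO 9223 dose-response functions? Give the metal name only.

copper: T≤10 °C ⇒ hinge +0.126·(10.0−10) = +0.0000
  sulphur-dioxide contribution → 1.89 μm/a
  chloride contribution → 0.9564 μm/a
  ⇒ r_corr(copper) = 2.847 μm/a
  mass loss = 2.847 μm/a × 8.96 g/cm³ = 25.51 g·m⁻²·a⁻¹
zinc: f(T) = +0.038·(T−10) [T≤10 °C] = +0.0000
  sulphur-dioxide contribution → 2.231 μm/a
  chloride contribution → 0.4935 μm/a
  ⇒ r_corr(zinc) = 2.725 μm/a
  mass loss = 2.725 μm/a × 7.14 g/cm³ = 19.45 g·m⁻²·a⁻¹
Ordering by g·m⁻²·a⁻¹: copper (25.5) > zinc (19.5)

zinc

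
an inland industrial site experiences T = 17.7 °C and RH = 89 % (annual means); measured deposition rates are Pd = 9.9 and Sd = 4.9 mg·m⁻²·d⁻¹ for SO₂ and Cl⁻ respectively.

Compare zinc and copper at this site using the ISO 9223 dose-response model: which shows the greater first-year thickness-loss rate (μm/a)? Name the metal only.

zinc: f(T) = -0.071·(T−10) [T>10 °C] = -0.5467
  SO₂ term: 0.0129·9.9^0.44·exp(0.046·89-0.5467) = 1.228
  Sd branch = 0.0175·Sd^0.57·e^(0.008·RH+0.085·T) = 0.3972 μm/a
  sum: 1.228 + 0.3972 → r_corr = 1.625 μm/a
copper: temperature factor f = -0.080·(7.7) = -0.6160
  Pd branch = 0.0053·Pd^0.26·e^(0.059·RH+f) = 0.9911 μm/a
  Cl⁻ term: 0.01025·4.9^0.27·exp(0.036·89+0.049·17.7) = 0.923
  sum: 0.9911 + 0.923 → r_corr = 1.914 μm/a
Ordering by μm/a: copper (1.91) > zinc (1.63)

copper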